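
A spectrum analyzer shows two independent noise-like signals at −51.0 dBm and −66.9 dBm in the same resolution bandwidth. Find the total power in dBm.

Convert to linear, add, convert back:
P₁ = 7.94×10⁻⁹ W, P₂ = 2.04×10⁻¹⁰ W
P_tot = 8.15×10⁻⁹ W → 10 log₁₀(P_tot / 10⁻³) = −50.9 dBm

−50.9 dBm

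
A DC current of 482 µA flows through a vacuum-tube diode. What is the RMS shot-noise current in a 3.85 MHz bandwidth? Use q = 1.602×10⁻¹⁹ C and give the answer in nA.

24.4 nA

I_n = √(2qI·B)
2qI·B = 2 × 1.602×10⁻¹⁹ × 4.82×10⁻⁴ × 3.85×10⁶ = 5.95×10⁻¹⁶ A²
I_n = √(5.95×10⁻¹⁶) = 2.44×10⁻⁸ A = 24.4 nA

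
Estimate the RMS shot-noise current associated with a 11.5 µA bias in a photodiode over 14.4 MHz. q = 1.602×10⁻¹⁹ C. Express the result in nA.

I_n = √(2qI·B)
2qI·B = 2 × 1.602×10⁻¹⁹ × 1.15×10⁻⁵ × 1.44×10⁷ = 5.31×10⁻¹⁷ A²
I_n = √(5.31×10⁻¹⁷) = 7.28×10⁻⁹ A = 7.28 nA

7.28 nA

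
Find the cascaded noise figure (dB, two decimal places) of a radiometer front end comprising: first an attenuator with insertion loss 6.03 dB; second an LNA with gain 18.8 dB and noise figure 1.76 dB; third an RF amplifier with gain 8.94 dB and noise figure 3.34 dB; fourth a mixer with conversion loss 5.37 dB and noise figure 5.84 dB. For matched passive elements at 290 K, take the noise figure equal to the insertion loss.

Convert to linear (a loss of L dB is a gain of −L dB): F_i = 10^(NF_i/10), G_i = 10^(G_i,dB/10)
  Stage 1: F_1 = 10^(6.03/10) = 4.009, G_1 = 10^(−6.03/10) = 0.2495
  Stage 2: F_2 = 10^(1.76/10) = 1.500, G_2 = 10^(18.8/10) = 75.86
  Stage 3: F_3 = 10^(3.34/10) = 2.158, G_3 = 10^(8.94/10) = 7.834
  Stage 4: F_4 = 10^(5.84/10) = 3.837, G_4 = 10^(−5.37/10) = 0.2904
Friis cascade:
  F = 4.009 + (1.500 − 1)/0.2495 + (2.158 − 1)/18.92 + (3.837 − 1)/148.3 = 6.092
NF = 10 log₁₀(6.092) = 7.85 dB

7.85 dB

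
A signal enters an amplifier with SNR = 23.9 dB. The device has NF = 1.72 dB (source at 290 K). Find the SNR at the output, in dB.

22.18 dB

By definition F = SNR_in/SNR_out, so in dB: SNR_out = SNR_in − NF
SNR_out = 23.9 − 1.72 = 22.18 dB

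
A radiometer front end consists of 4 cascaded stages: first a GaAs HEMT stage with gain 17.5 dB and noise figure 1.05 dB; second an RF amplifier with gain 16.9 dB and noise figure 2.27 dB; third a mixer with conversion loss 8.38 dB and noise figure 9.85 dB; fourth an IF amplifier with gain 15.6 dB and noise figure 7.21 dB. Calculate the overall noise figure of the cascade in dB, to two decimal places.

Convert to linear (a loss of L dB is a gain of −L dB): F_i = 10^(NF_i/10), G_i = 10^(G_i,dB/10)
  Stage 1: F_1 = 10^(1.05/10) = 1.274, G_1 = 10^(17.5/10) = 56.23
  Stage 2: F_2 = 10^(2.27/10) = 1.687, G_2 = 10^(16.9/10) = 48.98
  Stage 3: F_3 = 10^(9.85/10) = 9.661, G_3 = 10^(−8.38/10) = 0.1452
  Stage 4: F_4 = 10^(7.21/10) = 5.260, G_4 = 10^(15.6/10) = 36.31
Friis cascade:
  F = 1.274 + (1.687 − 1)/56.23 + (9.661 − 1)/2754 + (5.260 − 1)/399.9 = 1.300
NF = 10 log₁₀(1.300) = 1.14 dB

1.14 dB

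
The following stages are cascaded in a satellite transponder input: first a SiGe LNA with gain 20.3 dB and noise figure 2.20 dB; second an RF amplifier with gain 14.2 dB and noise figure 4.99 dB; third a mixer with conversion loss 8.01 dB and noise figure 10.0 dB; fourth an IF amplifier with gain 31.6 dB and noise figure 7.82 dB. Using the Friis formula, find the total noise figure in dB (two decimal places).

2.29 dB

Convert to linear (a loss of L dB is a gain of −L dB): F_i = 10^(NF_i/10), G_i = 10^(G_i,dB/10)
  Stage 1: F_1 = 10^(2.20/10) = 1.660, G_1 = 10^(20.3/10) = 107.2
  Stage 2: F_2 = 10^(4.99/10) = 3.155, G_2 = 10^(14.2/10) = 26.30
  Stage 3: F_3 = 10^(10.0/10) = 10.00, G_3 = 10^(−8.01/10) = 0.1581
  Stage 4: F_4 = 10^(7.82/10) = 6.053, G_4 = 10^(31.6/10) = 1445
Friis cascade:
  F = 1.660 + (3.155 − 1)/107.2 + (10.00 − 1)/2818 + (6.053 − 1)/445.7 = 1.694
NF = 10 log₁₀(1.694) = 2.29 dB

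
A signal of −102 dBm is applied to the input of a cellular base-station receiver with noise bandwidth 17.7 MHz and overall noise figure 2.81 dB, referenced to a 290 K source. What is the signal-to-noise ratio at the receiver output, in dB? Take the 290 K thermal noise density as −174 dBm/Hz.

−3.3 dB

Noise floor: N = −174 + 10 log₁₀(B) + NF
10 log₁₀(1.77×10⁷) = 72.48 dB
N = −174 + 72.48 + 2.81 = −98.71 dBm
SNR = P_sig − N = −102 − (−98.71) = −3.29 dB → −3.3 dB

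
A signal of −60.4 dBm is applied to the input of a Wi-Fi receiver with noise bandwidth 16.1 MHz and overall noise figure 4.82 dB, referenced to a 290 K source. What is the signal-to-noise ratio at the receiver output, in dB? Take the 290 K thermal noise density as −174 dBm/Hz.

Noise floor: N = −174 + 10 log₁₀(B) + NF
10 log₁₀(1.61×10⁷) = 72.07 dB
N = −174 + 72.07 + 4.82 = −97.11 dBm
SNR = P_sig − N = −60.4 − (−97.11) = 36.71 dB → 36.7 dB

36.7 dB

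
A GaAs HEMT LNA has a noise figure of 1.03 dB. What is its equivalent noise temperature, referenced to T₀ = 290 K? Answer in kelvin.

77.6 K

F = 10^(1.03/10) = 1.26765
T_e = (F − 1)·T₀ = (1.26765 − 1) × 290 = 77.6 K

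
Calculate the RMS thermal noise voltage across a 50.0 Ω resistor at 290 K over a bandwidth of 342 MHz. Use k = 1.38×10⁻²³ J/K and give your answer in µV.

V_n = √(4kTRB)
4kTRB = 4 × 1.38×10⁻²³ × 290 × 5.00×10¹ × 3.42×10⁸ = 2.74×10⁻¹⁰ V²
V_n = √(2.74×10⁻¹⁰) = 1.65×10⁻⁵ V = 16.5 µV

16.5 µV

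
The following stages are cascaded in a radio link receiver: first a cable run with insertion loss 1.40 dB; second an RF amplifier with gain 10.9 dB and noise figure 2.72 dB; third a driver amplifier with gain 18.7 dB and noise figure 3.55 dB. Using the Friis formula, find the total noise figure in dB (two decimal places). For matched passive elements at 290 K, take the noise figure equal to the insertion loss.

Convert to linear (a loss of L dB is a gain of −L dB): F_i = 10^(NF_i/10), G_i = 10^(G_i,dB/10)
  Stage 1: F_1 = 10^(1.40/10) = 1.380, G_1 = 10^(−1.40/10) = 0.7244
  Stage 2: F_2 = 10^(2.72/10) = 1.871, G_2 = 10^(10.9/10) = 12.30
  Stage 3: F_3 = 10^(3.55/10) = 2.265, G_3 = 10^(18.7/10) = 74.13
Friis cascade:
  F = 1.380 + (1.871 − 1)/0.7244 + (2.265 − 1)/8.913 = 2.724
NF = 10 log₁₀(2.724) = 4.35 dB

4.35 dB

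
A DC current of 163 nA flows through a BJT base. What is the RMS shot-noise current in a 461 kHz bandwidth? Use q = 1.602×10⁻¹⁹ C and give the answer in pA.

I_n = √(2qI·B)
2qI·B = 2 × 1.602×10⁻¹⁹ × 1.63×10⁻⁷ × 4.61×10⁵ = 2.41×10⁻²⁰ A²
I_n = √(2.41×10⁻²⁰) = 1.55×10⁻¹⁰ A = 155 pA

155 pA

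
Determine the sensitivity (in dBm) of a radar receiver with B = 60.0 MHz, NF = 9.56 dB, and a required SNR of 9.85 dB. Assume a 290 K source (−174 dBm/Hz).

−76.8 dBm

Sensitivity = −174 + 10 log₁₀(B) + NF + SNR_min
= −174 + 77.78 + 9.56 + 9.85
= −76.81 dBm → −76.8 dBm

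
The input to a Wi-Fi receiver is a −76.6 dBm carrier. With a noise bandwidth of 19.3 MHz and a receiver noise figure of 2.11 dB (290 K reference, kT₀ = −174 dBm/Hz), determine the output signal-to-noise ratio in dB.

Noise floor: N = −174 + 10 log₁₀(B) + NF
10 log₁₀(1.93×10⁷) = 72.86 dB
N = −174 + 72.86 + 2.11 = −99.03 dBm
SNR = P_sig − N = −76.6 − (−99.03) = 22.43 dB → 22.4 dB

22.4 dB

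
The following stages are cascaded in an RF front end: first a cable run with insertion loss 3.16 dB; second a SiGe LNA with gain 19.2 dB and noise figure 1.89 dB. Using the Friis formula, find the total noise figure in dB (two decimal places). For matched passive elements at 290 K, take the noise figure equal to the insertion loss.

Convert to linear (a loss of L dB is a gain of −L dB): F_i = 10^(NF_i/10), G_i = 10^(G_i,dB/10)
  Stage 1: F_1 = 10^(3.16/10) = 2.070, G_1 = 10^(−3.16/10) = 0.4831
  Stage 2: F_2 = 10^(1.89/10) = 1.545, G_2 = 10^(19.2/10) = 83.18
Friis cascade:
  F = 2.070 + (1.545 − 1)/0.4831 = 3.199
NF = 10 log₁₀(3.199) = 5.05 dB

5.05 dB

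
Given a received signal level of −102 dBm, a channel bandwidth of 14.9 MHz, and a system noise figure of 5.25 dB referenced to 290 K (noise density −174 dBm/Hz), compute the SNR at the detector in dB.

−5.0 dB

Noise floor: N = −174 + 10 log₁₀(B) + NF
10 log₁₀(1.49×10⁷) = 71.73 dB
N = −174 + 71.73 + 5.25 = −97.02 dBm
SNR = P_sig − N = −102 − (−97.02) = −4.98 dB → −5.0 dB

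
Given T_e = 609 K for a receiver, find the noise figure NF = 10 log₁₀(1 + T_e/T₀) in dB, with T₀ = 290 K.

4.91 dB

F = 1 + T_e/T₀ = 1 + 609/290 = 3.1
NF = 10 log₁₀(3.1) = 4.91 dB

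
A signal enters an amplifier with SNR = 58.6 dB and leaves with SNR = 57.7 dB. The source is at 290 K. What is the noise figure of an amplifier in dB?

0.9 dB

NF (dB) = SNR_in(dB) − SNR_out(dB) when the source is at T₀
NF = 58.6 − 57.7 = 0.9 dB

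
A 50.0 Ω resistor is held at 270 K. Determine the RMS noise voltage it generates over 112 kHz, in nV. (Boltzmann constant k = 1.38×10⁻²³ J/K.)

V_n = √(4kTRB)
4kTRB = 4 × 1.38×10⁻²³ × 270 × 5.00×10¹ × 1.12×10⁵ = 8.35×10⁻¹⁴ V²
V_n = √(8.35×10⁻¹⁴) = 2.89×10⁻⁷ V = 289 nV

289 nV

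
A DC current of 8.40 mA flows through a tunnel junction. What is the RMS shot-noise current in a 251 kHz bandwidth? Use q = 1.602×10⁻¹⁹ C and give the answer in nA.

I_n = √(2qI·B)
2qI·B = 2 × 1.602×10⁻¹⁹ × 8.40×10⁻³ × 2.51×10⁵ = 6.76×10⁻¹⁶ A²
I_n = √(6.76×10⁻¹⁶) = 2.60×10⁻⁸ A = 26.0 nA

26.0 nA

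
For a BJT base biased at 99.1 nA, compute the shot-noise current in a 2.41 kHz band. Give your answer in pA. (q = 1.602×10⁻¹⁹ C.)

I_n = √(2qI·B)
2qI·B = 2 × 1.602×10⁻¹⁹ × 9.91×10⁻⁸ × 2.41×10³ = 7.65×10⁻²³ A²
I_n = √(7.65×10⁻²³) = 8.75×10⁻¹² A = 8.75 pA

8.75 pA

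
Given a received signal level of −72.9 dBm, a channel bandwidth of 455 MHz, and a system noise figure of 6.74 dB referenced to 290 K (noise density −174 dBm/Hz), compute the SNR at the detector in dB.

7.8 dB

Noise floor: N = −174 + 10 log₁₀(B) + NF
10 log₁₀(4.55×10⁸) = 86.58 dB
N = −174 + 86.58 + 6.74 = −80.68 dBm
SNR = P_sig − N = −72.9 − (−80.68) = 7.78 dB → 7.8 dB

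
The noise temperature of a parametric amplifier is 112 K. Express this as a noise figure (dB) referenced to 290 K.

1.42 dB

F = 1 + T_e/T₀ = 1 + 112/290 = 1.38621
NF = 10 log₁₀(1.38621) = 1.42 dB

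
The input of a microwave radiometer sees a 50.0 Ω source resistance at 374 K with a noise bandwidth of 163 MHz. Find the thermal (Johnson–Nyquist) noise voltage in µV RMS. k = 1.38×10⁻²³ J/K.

V_n = √(4kTRB)
4kTRB = 4 × 1.38×10⁻²³ × 374 × 5.00×10¹ × 1.63×10⁸ = 1.68×10⁻¹⁰ V²
V_n = √(1.68×10⁻¹⁰) = 1.30×10⁻⁵ V = 13.0 µV

13.0 µV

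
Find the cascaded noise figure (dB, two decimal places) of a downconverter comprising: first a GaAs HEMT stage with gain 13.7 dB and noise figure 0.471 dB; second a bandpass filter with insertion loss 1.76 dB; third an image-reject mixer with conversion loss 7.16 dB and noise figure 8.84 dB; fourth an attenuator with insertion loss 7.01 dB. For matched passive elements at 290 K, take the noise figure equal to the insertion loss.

Convert to linear (a loss of L dB is a gain of −L dB): F_i = 10^(NF_i/10), G_i = 10^(G_i,dB/10)
  Stage 1: F_1 = 10^(0.471/10) = 1.115, G_1 = 10^(13.7/10) = 23.44
  Stage 2: F_2 = 10^(1.76/10) = 1.500, G_2 = 10^(−1.76/10) = 0.6668
  Stage 3: F_3 = 10^(8.84/10) = 7.656, G_3 = 10^(−7.16/10) = 0.1923
  Stage 4: F_4 = 10^(7.01/10) = 5.023, G_4 = 10^(−7.01/10) = 0.1991
Friis cascade:
  F = 1.115 + (1.500 − 1)/23.44 + (7.656 − 1)/15.63 + (5.023 − 1)/3.006 = 2.900
NF = 10 log₁₀(2.900) = 4.62 dB

4.62 dB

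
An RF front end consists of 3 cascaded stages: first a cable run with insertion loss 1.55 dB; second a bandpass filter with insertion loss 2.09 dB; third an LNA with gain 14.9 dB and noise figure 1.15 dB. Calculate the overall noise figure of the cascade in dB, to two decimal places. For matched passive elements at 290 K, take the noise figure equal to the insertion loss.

Convert to linear (a loss of L dB is a gain of −L dB): F_i = 10^(NF_i/10), G_i = 10^(G_i,dB/10)
  Stage 1: F_1 = 10^(1.55/10) = 1.429, G_1 = 10^(−1.55/10) = 0.6998
  Stage 2: F_2 = 10^(2.09/10) = 1.618, G_2 = 10^(−2.09/10) = 0.6180
  Stage 3: F_3 = 10^(1.15/10) = 1.303, G_3 = 10^(14.9/10) = 30.90
Friis cascade:
  F = 1.429 + (1.618 − 1)/0.6998 + (1.303 − 1)/0.4325 = 3.013
NF = 10 log₁₀(3.013) = 4.79 dB

4.79 dB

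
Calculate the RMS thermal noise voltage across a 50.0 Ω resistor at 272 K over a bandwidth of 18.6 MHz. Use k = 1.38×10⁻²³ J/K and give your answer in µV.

3.74 µV

V_n = √(4kTRB)
4kTRB = 4 × 1.38×10⁻²³ × 272 × 5.00×10¹ × 1.86×10⁷ = 1.40×10⁻¹¹ V²
V_n = √(1.40×10⁻¹¹) = 3.74×10⁻⁶ V = 3.74 µV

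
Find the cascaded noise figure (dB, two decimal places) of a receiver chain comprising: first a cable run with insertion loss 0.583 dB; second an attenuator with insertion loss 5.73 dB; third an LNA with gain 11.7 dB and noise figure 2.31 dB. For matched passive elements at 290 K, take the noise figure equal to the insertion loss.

8.62 dB

Convert to linear (a loss of L dB is a gain of −L dB): F_i = 10^(NF_i/10), G_i = 10^(G_i,dB/10)
  Stage 1: F_1 = 10^(0.583/10) = 1.144, G_1 = 10^(−0.583/10) = 0.8744
  Stage 2: F_2 = 10^(5.73/10) = 3.741, G_2 = 10^(−5.73/10) = 0.2673
  Stage 3: F_3 = 10^(2.31/10) = 1.702, G_3 = 10^(11.7/10) = 14.79
Friis cascade:
  F = 1.144 + (3.741 − 1)/0.8744 + (1.702 − 1)/0.2337 = 7.283
NF = 10 log₁₀(7.283) = 8.62 dB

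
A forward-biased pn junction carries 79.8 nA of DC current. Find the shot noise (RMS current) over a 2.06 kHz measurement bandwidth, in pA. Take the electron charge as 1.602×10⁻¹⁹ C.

I_n = √(2qI·B)
2qI·B = 2 × 1.602×10⁻¹⁹ × 7.98×10⁻⁸ × 2.06×10³ = 5.27×10⁻²³ A²
I_n = √(5.27×10⁻²³) = 7.26×10⁻¹² A = 7.26 pA

7.26 pA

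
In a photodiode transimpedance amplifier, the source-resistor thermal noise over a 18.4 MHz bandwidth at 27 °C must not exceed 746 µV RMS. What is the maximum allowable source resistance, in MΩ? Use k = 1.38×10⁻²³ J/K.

T = 27 °C + 273.15 = 300.15 K
Johnson–Nyquist: V_n = √(4kTRB) ⇒ R = V_n² / (4kTB)
4kTB = 4 × 1.38×10⁻²³ × 300.15 × 1.84×10⁷ = 3.05×10⁻¹³
R = (7.46×10⁻⁴)² / 3.05×10⁻¹³ = 1.83×10⁶ Ω = 1.83 MΩ

1.83 MΩ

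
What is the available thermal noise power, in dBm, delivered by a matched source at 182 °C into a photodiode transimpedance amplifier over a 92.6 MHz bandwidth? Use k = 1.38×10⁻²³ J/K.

−92.4 dBm

T = 182 °C + 273.15 = 455.15 K
P_n = kTB = 1.38×10⁻²³ × 455.15 × 9.26×10⁷ = 5.82×10⁻¹³ W
In dBm: 10 log₁₀(5.82×10⁻¹³ / 10⁻³) = −92.4 dBm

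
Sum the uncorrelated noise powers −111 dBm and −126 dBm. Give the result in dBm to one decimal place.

Convert to linear, add, convert back:
P₁ = 7.94×10⁻¹⁵ W, P₂ = 2.51×10⁻¹⁶ W
P_tot = 8.19×10⁻¹⁵ W → 10 log₁₀(P_tot / 10⁻³) = −110.9 dBm

−110.9 dBm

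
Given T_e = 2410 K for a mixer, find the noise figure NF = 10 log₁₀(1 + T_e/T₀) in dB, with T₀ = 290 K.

F = 1 + T_e/T₀ = 1 + 2410/290 = 9.31034
NF = 10 log₁₀(9.31034) = 9.69 dB

9.69 dB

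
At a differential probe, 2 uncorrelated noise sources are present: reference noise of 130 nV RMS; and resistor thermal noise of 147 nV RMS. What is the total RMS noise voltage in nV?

Uncorrelated sources add in power (mean-square): V_tot = √(ΣV_i²)
V_tot = √[(1.30×10⁻⁷)² + (1.47×10⁻⁷)²] = 1.96×10⁻⁷ V = 196 nV

196 nV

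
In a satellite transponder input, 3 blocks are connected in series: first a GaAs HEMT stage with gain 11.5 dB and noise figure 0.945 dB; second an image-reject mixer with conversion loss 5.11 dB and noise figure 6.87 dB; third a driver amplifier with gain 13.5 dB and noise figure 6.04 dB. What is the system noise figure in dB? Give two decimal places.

Convert to linear (a loss of L dB is a gain of −L dB): F_i = 10^(NF_i/10), G_i = 10^(G_i,dB/10)
  Stage 1: F_1 = 10^(0.945/10) = 1.243, G_1 = 10^(11.5/10) = 14.13
  Stage 2: F_2 = 10^(6.87/10) = 4.864, G_2 = 10^(−5.11/10) = 0.3083
  Stage 3: F_3 = 10^(6.04/10) = 4.018, G_3 = 10^(13.5/10) = 22.39
Friis cascade:
  F = 1.243 + (4.864 − 1)/14.13 + (4.018 − 1)/4.355 = 2.210
NF = 10 log₁₀(2.210) = 3.44 dB

3.44 dB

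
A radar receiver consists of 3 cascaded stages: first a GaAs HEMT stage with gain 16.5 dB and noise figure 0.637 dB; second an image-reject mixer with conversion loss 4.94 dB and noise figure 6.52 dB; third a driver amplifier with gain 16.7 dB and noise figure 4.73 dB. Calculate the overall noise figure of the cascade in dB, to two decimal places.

Convert to linear (a loss of L dB is a gain of −L dB): F_i = 10^(NF_i/10), G_i = 10^(G_i,dB/10)
  Stage 1: F_1 = 10^(0.637/10) = 1.158, G_1 = 10^(16.5/10) = 44.67
  Stage 2: F_2 = 10^(6.52/10) = 4.487, G_2 = 10^(−4.94/10) = 0.3206
  Stage 3: F_3 = 10^(4.73/10) = 2.972, G_3 = 10^(16.7/10) = 46.77
Friis cascade:
  F = 1.158 + (4.487 − 1)/44.67 + (2.972 − 1)/14.32 = 1.374
NF = 10 log₁₀(1.374) = 1.38 dB

1.38 dB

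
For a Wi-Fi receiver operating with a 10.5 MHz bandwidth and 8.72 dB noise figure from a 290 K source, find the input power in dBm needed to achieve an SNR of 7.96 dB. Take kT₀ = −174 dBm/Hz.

−87.1 dBm

Sensitivity = −174 + 10 log₁₀(B) + NF + SNR_min
= −174 + 70.21 + 8.72 + 7.96
= −87.11 dBm → −87.1 dBm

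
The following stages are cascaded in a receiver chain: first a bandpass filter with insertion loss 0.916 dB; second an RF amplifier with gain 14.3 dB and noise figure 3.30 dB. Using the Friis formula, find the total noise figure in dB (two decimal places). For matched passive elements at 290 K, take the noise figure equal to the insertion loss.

4.22 dB

Convert to linear (a loss of L dB is a gain of −L dB): F_i = 10^(NF_i/10), G_i = 10^(G_i,dB/10)
  Stage 1: F_1 = 10^(0.916/10) = 1.235, G_1 = 10^(−0.916/10) = 0.8098
  Stage 2: F_2 = 10^(3.30/10) = 2.138, G_2 = 10^(14.3/10) = 26.92
Friis cascade:
  F = 1.235 + (2.138 − 1)/0.8098 = 2.640
NF = 10 log₁₀(2.640) = 4.22 dB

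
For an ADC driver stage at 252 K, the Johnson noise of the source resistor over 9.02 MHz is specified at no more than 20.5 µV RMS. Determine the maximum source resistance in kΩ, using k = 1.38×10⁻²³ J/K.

Johnson–Nyquist: V_n = √(4kTRB) ⇒ R = V_n² / (4kTB)
4kTB = 4 × 1.38×10⁻²³ × 252 × 9.02×10⁶ = 1.25×10⁻¹³
R = (2.05×10⁻⁵)² / 1.25×10⁻¹³ = 3.35×10³ Ω = 3.35 kΩ

3.35 kΩ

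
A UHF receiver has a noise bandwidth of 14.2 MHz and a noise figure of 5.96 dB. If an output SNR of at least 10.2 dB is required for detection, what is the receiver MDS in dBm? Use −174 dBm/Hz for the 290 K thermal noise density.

−86.3 dBm

Sensitivity = −174 + 10 log₁₀(B) + NF + SNR_min
= −174 + 71.52 + 5.96 + 10.2
= −86.32 dBm → −86.3 dBm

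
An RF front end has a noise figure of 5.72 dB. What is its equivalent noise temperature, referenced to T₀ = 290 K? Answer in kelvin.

F = 10^(5.72/10) = 3.7325
T_e = (F − 1)·T₀ = (3.7325 − 1) × 290 = 792 K

792 K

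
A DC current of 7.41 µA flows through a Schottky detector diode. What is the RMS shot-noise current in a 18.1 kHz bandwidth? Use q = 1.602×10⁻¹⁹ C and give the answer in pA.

207 pA

I_n = √(2qI·B)
2qI·B = 2 × 1.602×10⁻¹⁹ × 7.41×10⁻⁶ × 1.81×10⁴ = 4.30×10⁻²⁰ A²
I_n = √(4.30×10⁻²⁰) = 2.07×10⁻¹⁰ A = 207 pA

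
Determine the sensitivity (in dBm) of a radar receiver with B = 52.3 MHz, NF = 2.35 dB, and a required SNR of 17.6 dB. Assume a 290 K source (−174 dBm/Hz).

−76.9 dBm

Sensitivity = −174 + 10 log₁₀(B) + NF + SNR_min
= −174 + 77.19 + 2.35 + 17.6
= −76.86 dBm → −76.9 dBm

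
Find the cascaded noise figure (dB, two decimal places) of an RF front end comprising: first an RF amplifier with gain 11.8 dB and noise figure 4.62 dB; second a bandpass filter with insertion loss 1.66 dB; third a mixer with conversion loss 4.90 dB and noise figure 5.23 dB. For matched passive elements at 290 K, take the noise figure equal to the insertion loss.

4.99 dB

Convert to linear (a loss of L dB is a gain of −L dB): F_i = 10^(NF_i/10), G_i = 10^(G_i,dB/10)
  Stage 1: F_1 = 10^(4.62/10) = 2.897, G_1 = 10^(11.8/10) = 15.14
  Stage 2: F_2 = 10^(1.66/10) = 1.466, G_2 = 10^(−1.66/10) = 0.6823
  Stage 3: F_3 = 10^(5.23/10) = 3.334, G_3 = 10^(−4.90/10) = 0.3236
Friis cascade:
  F = 2.897 + (1.466 − 1)/15.14 + (3.334 − 1)/10.33 = 3.154
NF = 10 log₁₀(3.154) = 4.99 dB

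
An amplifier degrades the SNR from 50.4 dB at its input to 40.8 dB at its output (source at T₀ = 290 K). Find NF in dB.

9.6 dB

NF (dB) = SNR_in(dB) − SNR_out(dB) when the source is at T₀
NF = 50.4 − 40.8 = 9.6 dB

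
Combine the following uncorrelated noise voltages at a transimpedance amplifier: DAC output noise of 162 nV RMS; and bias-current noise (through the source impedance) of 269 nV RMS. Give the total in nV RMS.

314 nV

Uncorrelated sources add in power (mean-square): V_tot = √(ΣV_i²)
V_tot = √[(1.62×10⁻⁷)² + (2.69×10⁻⁷)²] = 3.14×10⁻⁷ V = 314 nV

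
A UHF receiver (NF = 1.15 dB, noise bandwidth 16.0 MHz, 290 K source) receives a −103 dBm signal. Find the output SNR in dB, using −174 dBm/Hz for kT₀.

Noise floor: N = −174 + 10 log₁₀(B) + NF
10 log₁₀(1.60×10⁷) = 72.04 dB
N = −174 + 72.04 + 1.15 = −100.81 dBm
SNR = P_sig − N = −103 − (−100.81) = −2.19 dB → −2.2 dB

−2.2 dB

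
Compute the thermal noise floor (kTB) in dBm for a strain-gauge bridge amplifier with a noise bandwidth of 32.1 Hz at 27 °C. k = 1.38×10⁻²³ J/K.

T = 27 °C + 273.15 = 300.15 K
P_n = kTB = 1.38×10⁻²³ × 300.15 × 3.21×10¹ = 1.33×10⁻¹⁹ W
In dBm: 10 log₁₀(1.33×10⁻¹⁹ / 10⁻³) = −158.8 dBm

−158.8 dBm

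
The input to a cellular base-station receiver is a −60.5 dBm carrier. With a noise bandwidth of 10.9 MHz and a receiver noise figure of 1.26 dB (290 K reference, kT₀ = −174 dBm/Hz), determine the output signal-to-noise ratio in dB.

41.9 dB

Noise floor: N = −174 + 10 log₁₀(B) + NF
10 log₁₀(1.09×10⁷) = 70.37 dB
N = −174 + 70.37 + 1.26 = −102.37 dBm
SNR = P_sig − N = −60.5 − (−102.37) = 41.87 dB → 41.9 dB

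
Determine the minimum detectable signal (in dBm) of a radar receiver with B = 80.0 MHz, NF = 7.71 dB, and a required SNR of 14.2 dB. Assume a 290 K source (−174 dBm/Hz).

Sensitivity = −174 + 10 log₁₀(B) + NF + SNR_min
= −174 + 79.03 + 7.71 + 14.2
= −73.06 dBm → −73.1 dBm

−73.1 dBm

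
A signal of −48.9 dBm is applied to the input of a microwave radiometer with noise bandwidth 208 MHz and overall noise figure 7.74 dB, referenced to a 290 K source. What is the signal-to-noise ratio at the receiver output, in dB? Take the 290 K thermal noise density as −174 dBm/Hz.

34.2 dB

Noise floor: N = −174 + 10 log₁₀(B) + NF
10 log₁₀(2.08×10⁸) = 83.18 dB
N = −174 + 83.18 + 7.74 = −83.08 dBm
SNR = P_sig − N = −48.9 − (−83.08) = 34.18 dB → 34.2 dB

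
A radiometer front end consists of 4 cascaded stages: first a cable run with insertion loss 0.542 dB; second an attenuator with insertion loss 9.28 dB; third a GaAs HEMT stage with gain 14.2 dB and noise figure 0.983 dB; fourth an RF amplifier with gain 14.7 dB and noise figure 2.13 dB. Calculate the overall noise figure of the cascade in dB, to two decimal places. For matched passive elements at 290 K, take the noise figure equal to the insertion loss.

10.89 dB

Convert to linear (a loss of L dB is a gain of −L dB): F_i = 10^(NF_i/10), G_i = 10^(G_i,dB/10)
  Stage 1: F_1 = 10^(0.542/10) = 1.133, G_1 = 10^(−0.542/10) = 0.8827
  Stage 2: F_2 = 10^(9.28/10) = 8.472, G_2 = 10^(−9.28/10) = 0.1180
  Stage 3: F_3 = 10^(0.983/10) = 1.254, G_3 = 10^(14.2/10) = 26.30
  Stage 4: F_4 = 10^(2.13/10) = 1.633, G_4 = 10^(14.7/10) = 29.51
Friis cascade:
  F = 1.133 + (8.472 − 1)/0.8827 + (1.254 − 1)/0.1042 + (1.633 − 1)/2.740 = 12.27
NF = 10 log₁₀(12.27) = 10.89 dB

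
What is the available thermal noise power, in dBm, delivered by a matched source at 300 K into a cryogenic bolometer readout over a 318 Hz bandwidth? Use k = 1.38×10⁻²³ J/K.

P_n = kTB = 1.38×10⁻²³ × 300 × 3.18×10² = 1.32×10⁻¹⁸ W
In dBm: 10 log₁₀(1.32×10⁻¹⁸ / 10⁻³) = −148.8 dBm

−148.8 dBm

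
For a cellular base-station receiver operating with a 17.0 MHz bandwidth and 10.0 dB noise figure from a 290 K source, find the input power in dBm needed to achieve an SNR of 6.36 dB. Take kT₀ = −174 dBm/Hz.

−85.3 dBm

Sensitivity = −174 + 10 log₁₀(B) + NF + SNR_min
= −174 + 72.3 + 10.0 + 6.36
= −85.34 dBm → −85.3 dBm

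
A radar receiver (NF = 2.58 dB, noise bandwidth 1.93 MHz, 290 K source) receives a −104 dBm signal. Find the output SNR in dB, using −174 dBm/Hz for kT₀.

Noise floor: N = −174 + 10 log₁₀(B) + NF
10 log₁₀(1.93×10⁶) = 62.86 dB
N = −174 + 62.86 + 2.58 = −108.56 dBm
SNR = P_sig − N = −104 − (−108.56) = 4.56 dB → 4.6 dB

4.6 dB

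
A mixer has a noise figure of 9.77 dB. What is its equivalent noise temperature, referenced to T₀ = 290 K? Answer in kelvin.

2460 K

F = 10^(9.77/10) = 9.48418
T_e = (F − 1)·T₀ = (9.48418 − 1) × 290 = 2460 K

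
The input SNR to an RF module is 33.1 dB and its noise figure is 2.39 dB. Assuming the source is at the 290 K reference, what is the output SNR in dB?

By definition F = SNR_in/SNR_out, so in dB: SNR_out = SNR_in − NF
SNR_out = 33.1 − 2.39 = 30.71 dB

30.71 dB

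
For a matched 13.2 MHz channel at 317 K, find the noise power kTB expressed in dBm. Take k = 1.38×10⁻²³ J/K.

P_n = kTB = 1.38×10⁻²³ × 317 × 1.32×10⁷ = 5.77×10⁻¹⁴ W
In dBm: 10 log₁₀(5.77×10⁻¹⁴ / 10⁻³) = −102.4 dBm

−102.4 dBm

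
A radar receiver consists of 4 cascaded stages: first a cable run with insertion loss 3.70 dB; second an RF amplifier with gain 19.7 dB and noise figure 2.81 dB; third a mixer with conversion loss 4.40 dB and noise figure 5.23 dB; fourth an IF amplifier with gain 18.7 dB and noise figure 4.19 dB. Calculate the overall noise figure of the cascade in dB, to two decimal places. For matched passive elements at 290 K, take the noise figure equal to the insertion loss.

6.67 dB

Convert to linear (a loss of L dB is a gain of −L dB): F_i = 10^(NF_i/10), G_i = 10^(G_i,dB/10)
  Stage 1: F_1 = 10^(3.70/10) = 2.344, G_1 = 10^(−3.70/10) = 0.4266
  Stage 2: F_2 = 10^(2.81/10) = 1.910, G_2 = 10^(19.7/10) = 93.33
  Stage 3: F_3 = 10^(5.23/10) = 3.334, G_3 = 10^(−4.40/10) = 0.3631
  Stage 4: F_4 = 10^(4.19/10) = 2.624, G_4 = 10^(18.7/10) = 74.13
Friis cascade:
  F = 2.344 + (1.910 − 1)/0.4266 + (3.334 − 1)/39.81 + (2.624 − 1)/14.45 = 4.648
NF = 10 log₁₀(4.648) = 6.67 dB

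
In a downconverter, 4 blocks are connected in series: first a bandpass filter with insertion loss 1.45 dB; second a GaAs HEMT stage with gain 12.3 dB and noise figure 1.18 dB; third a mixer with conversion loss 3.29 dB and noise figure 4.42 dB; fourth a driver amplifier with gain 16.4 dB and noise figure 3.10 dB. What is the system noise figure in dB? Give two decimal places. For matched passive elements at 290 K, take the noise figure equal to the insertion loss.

3.35 dB

Convert to linear (a loss of L dB is a gain of −L dB): F_i = 10^(NF_i/10), G_i = 10^(G_i,dB/10)
  Stage 1: F_1 = 10^(1.45/10) = 1.396, G_1 = 10^(−1.45/10) = 0.7161
  Stage 2: F_2 = 10^(1.18/10) = 1.312, G_2 = 10^(12.3/10) = 16.98
  Stage 3: F_3 = 10^(4.42/10) = 2.767, G_3 = 10^(−3.29/10) = 0.4688
  Stage 4: F_4 = 10^(3.10/10) = 2.042, G_4 = 10^(16.4/10) = 43.65
Friis cascade:
  F = 1.396 + (1.312 − 1)/0.7161 + (2.767 − 1)/12.16 + (2.042 − 1)/5.702 = 2.160
NF = 10 log₁₀(2.160) = 3.35 dB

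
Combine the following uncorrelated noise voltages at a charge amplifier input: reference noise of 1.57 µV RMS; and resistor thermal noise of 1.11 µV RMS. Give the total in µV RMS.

1.92 µV

Uncorrelated sources add in power (mean-square): V_tot = √(ΣV_i²)
V_tot = √[(1.57×10⁻⁶)² + (1.11×10⁻⁶)²] = 1.92×10⁻⁶ V = 1.92 µV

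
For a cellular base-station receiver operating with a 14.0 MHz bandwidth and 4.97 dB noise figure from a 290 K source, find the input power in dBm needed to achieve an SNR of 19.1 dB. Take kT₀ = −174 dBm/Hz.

Sensitivity = −174 + 10 log₁₀(B) + NF + SNR_min
= −174 + 71.46 + 4.97 + 19.1
= −78.47 dBm → −78.5 dBm

−78.5 dBm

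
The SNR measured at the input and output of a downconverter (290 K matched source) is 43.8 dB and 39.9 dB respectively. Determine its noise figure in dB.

NF (dB) = SNR_in(dB) − SNR_out(dB) when the source is at T₀
NF = 43.8 − 39.9 = 3.9 dB

3.9 dB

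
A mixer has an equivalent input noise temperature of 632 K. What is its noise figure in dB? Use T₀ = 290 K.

F = 1 + T_e/T₀ = 1 + 632/290 = 3.17931
NF = 10 log₁₀(3.17931) = 5.02 dB

5.02 dB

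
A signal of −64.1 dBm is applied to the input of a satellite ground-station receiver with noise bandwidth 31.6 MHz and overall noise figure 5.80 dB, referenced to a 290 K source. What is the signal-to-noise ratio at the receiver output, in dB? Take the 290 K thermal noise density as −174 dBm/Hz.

Noise floor: N = −174 + 10 log₁₀(B) + NF
10 log₁₀(3.16×10⁷) = 75 dB
N = −174 + 75 + 5.80 = −93.20 dBm
SNR = P_sig − N = −64.1 − (−93.20) = 29.10 dB → 29.1 dB

29.1 dB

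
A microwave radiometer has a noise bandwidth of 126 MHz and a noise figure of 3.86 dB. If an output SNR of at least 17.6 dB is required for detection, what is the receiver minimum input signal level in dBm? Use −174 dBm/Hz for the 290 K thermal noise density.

Sensitivity = −174 + 10 log₁₀(B) + NF + SNR_min
= −174 + 81 + 3.86 + 17.6
= −71.54 dBm → −71.5 dBm

−71.5 dBm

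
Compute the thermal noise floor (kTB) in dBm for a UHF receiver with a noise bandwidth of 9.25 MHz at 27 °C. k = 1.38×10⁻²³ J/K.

−104.2 dBm

T = 27 °C + 273.15 = 300.15 K
P_n = kTB = 1.38×10⁻²³ × 300.15 × 9.25×10⁶ = 3.83×10⁻¹⁴ W
In dBm: 10 log₁₀(3.83×10⁻¹⁴ / 10⁻³) = −104.2 dBm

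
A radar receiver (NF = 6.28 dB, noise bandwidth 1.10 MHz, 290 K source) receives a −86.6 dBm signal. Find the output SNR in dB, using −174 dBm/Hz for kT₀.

Noise floor: N = −174 + 10 log₁₀(B) + NF
10 log₁₀(1.10×10⁶) = 60.41 dB
N = −174 + 60.41 + 6.28 = −107.31 dBm
SNR = P_sig − N = −86.6 − (−107.31) = 20.71 dB → 20.7 dB

20.7 dB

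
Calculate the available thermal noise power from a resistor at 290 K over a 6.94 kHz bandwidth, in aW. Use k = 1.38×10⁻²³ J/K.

27.8 aW

P_n = kTB = 1.38×10⁻²³ × 290 × 6.94×10³ = 2.78×10⁻¹⁷ W = 27.8 aW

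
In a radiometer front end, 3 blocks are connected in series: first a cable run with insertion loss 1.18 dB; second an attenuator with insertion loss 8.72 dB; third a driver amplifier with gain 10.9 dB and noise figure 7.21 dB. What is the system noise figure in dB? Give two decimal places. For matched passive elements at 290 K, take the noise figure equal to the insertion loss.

17.11 dB

Convert to linear (a loss of L dB is a gain of −L dB): F_i = 10^(NF_i/10), G_i = 10^(G_i,dB/10)
  Stage 1: F_1 = 10^(1.18/10) = 1.312, G_1 = 10^(−1.18/10) = 0.7621
  Stage 2: F_2 = 10^(8.72/10) = 7.447, G_2 = 10^(−8.72/10) = 0.1343
  Stage 3: F_3 = 10^(7.21/10) = 5.260, G_3 = 10^(10.9/10) = 12.30
Friis cascade:
  F = 1.312 + (7.447 − 1)/0.7621 + (5.260 − 1)/0.1023 = 51.40
NF = 10 log₁₀(51.40) = 17.11 dB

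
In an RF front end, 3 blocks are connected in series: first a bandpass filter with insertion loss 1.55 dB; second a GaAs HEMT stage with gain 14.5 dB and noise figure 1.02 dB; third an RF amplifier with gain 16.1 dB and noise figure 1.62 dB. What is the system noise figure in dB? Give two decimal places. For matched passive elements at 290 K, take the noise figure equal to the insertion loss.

Convert to linear (a loss of L dB is a gain of −L dB): F_i = 10^(NF_i/10), G_i = 10^(G_i,dB/10)
  Stage 1: F_1 = 10^(1.55/10) = 1.429, G_1 = 10^(−1.55/10) = 0.6998
  Stage 2: F_2 = 10^(1.02/10) = 1.265, G_2 = 10^(14.5/10) = 28.18
  Stage 3: F_3 = 10^(1.62/10) = 1.452, G_3 = 10^(16.1/10) = 40.74
Friis cascade:
  F = 1.429 + (1.265 − 1)/0.6998 + (1.452 − 1)/19.72 = 1.830
NF = 10 log₁₀(1.830) = 2.62 dB

2.62 dB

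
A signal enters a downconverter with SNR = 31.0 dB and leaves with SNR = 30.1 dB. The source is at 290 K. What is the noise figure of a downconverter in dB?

0.9 dB

NF (dB) = SNR_in(dB) − SNR_out(dB) when the source is at T₀
NF = 31.0 − 30.1 = 0.9 dB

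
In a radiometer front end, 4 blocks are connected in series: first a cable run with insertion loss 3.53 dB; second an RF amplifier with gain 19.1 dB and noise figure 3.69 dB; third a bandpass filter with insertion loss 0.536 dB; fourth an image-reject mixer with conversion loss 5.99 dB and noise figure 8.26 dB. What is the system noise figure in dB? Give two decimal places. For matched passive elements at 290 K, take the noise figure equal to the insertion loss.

7.37 dB

Convert to linear (a loss of L dB is a gain of −L dB): F_i = 10^(NF_i/10), G_i = 10^(G_i,dB/10)
  Stage 1: F_1 = 10^(3.53/10) = 2.254, G_1 = 10^(−3.53/10) = 0.4436
  Stage 2: F_2 = 10^(3.69/10) = 2.339, G_2 = 10^(19.1/10) = 81.28
  Stage 3: F_3 = 10^(0.536/10) = 1.131, G_3 = 10^(−0.536/10) = 0.8839
  Stage 4: F_4 = 10^(8.26/10) = 6.699, G_4 = 10^(−5.99/10) = 0.2518
Friis cascade:
  F = 2.254 + (2.339 − 1)/0.4436 + (1.131 − 1)/36.06 + (6.699 − 1)/31.87 = 5.455
NF = 10 log₁₀(5.455) = 7.37 dB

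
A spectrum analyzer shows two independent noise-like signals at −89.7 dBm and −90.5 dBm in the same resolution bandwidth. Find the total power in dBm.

Convert to linear, add, convert back:
P₁ = 1.07×10⁻¹² W, P₂ = 8.91×10⁻¹³ W
P_tot = 1.96×10⁻¹² W → 10 log₁₀(P_tot / 10⁻³) = −87.1 dBm

−87.1 dBm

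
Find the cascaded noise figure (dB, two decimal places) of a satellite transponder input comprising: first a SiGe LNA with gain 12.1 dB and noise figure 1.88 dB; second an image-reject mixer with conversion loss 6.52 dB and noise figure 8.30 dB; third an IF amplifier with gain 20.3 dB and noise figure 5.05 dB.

3.99 dB

Convert to linear (a loss of L dB is a gain of −L dB): F_i = 10^(NF_i/10), G_i = 10^(G_i,dB/10)
  Stage 1: F_1 = 10^(1.88/10) = 1.542, G_1 = 10^(12.1/10) = 16.22
  Stage 2: F_2 = 10^(8.30/10) = 6.761, G_2 = 10^(−6.52/10) = 0.2228
  Stage 3: F_3 = 10^(5.05/10) = 3.199, G_3 = 10^(20.3/10) = 107.2
Friis cascade:
  F = 1.542 + (6.761 − 1)/16.22 + (3.199 − 1)/3.614 = 2.505
NF = 10 log₁₀(2.505) = 3.99 dB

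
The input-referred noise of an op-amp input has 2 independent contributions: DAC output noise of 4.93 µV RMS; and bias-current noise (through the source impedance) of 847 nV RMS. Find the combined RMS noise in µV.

Uncorrelated sources add in power (mean-square): V_tot = √(ΣV_i²)
V_tot = √[(4.93×10⁻⁶)² + (8.47×10⁻⁷)²] = 5.00×10⁻⁶ V = 5.00 µV

5.00 µV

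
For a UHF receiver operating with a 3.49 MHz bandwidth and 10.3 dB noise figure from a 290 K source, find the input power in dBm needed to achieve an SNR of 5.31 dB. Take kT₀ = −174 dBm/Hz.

−93.0 dBm

Sensitivity = −174 + 10 log₁₀(B) + NF + SNR_min
= −174 + 65.43 + 10.3 + 5.31
= −92.96 dBm → −93.0 dBm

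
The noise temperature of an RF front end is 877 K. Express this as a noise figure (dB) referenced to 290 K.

F = 1 + T_e/T₀ = 1 + 877/290 = 4.02414
NF = 10 log₁₀(4.02414) = 6.05 dB

6.05 dB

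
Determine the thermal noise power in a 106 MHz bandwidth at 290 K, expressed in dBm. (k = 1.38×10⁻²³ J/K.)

−93.7 dBm

P_n = kTB = 1.38×10⁻²³ × 290 × 1.06×10⁸ = 4.24×10⁻¹³ W
In dBm: 10 log₁₀(4.24×10⁻¹³ / 10⁻³) = −93.7 dBm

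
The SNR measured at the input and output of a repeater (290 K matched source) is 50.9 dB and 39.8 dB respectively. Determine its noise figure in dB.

11.1 dB

NF (dB) = SNR_in(dB) − SNR_out(dB) when the source is at T₀
NF = 50.9 − 39.8 = 11.1 dB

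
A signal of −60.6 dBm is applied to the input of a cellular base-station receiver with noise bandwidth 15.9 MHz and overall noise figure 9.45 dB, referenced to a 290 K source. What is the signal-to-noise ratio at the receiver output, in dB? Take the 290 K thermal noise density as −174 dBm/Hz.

31.9 dB

Noise floor: N = −174 + 10 log₁₀(B) + NF
10 log₁₀(1.59×10⁷) = 72.01 dB
N = −174 + 72.01 + 9.45 = −92.54 dBm
SNR = P_sig − N = −60.6 − (−92.54) = 31.94 dB → 31.9 dB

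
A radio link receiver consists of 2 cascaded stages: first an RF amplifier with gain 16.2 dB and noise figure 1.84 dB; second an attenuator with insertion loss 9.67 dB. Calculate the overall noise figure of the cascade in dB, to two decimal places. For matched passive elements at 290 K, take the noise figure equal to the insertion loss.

2.37 dB

Convert to linear (a loss of L dB is a gain of −L dB): F_i = 10^(NF_i/10), G_i = 10^(G_i,dB/10)
  Stage 1: F_1 = 10^(1.84/10) = 1.528, G_1 = 10^(16.2/10) = 41.69
  Stage 2: F_2 = 10^(9.67/10) = 9.268, G_2 = 10^(−9.67/10) = 0.1079
Friis cascade:
  F = 1.528 + (9.268 − 1)/41.69 = 1.726
NF = 10 log₁₀(1.726) = 2.37 dB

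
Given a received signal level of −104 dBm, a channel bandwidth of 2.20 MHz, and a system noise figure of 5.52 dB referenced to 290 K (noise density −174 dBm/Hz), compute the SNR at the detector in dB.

1.1 dB

Noise floor: N = −174 + 10 log₁₀(B) + NF
10 log₁₀(2.20×10⁶) = 63.42 dB
N = −174 + 63.42 + 5.52 = −105.06 dBm
SNR = P_sig − N = −104 − (−105.06) = 1.06 dB → 1.1 dB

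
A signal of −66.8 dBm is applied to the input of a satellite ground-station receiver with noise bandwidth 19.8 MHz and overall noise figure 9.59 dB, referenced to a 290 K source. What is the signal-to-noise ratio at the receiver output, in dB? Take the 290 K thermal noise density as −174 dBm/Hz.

Noise floor: N = −174 + 10 log₁₀(B) + NF
10 log₁₀(1.98×10⁷) = 72.97 dB
N = −174 + 72.97 + 9.59 = −91.44 dBm
SNR = P_sig − N = −66.8 − (−91.44) = 24.64 dB → 24.6 dB

24.6 dB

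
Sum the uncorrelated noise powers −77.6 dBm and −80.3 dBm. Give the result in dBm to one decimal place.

−75.7 dBm

Convert to linear, add, convert back:
P₁ = 1.74×10⁻¹¹ W, P₂ = 9.33×10⁻¹² W
P_tot = 2.67×10⁻¹¹ W → 10 log₁₀(P_tot / 10⁻³) = −75.7 dBm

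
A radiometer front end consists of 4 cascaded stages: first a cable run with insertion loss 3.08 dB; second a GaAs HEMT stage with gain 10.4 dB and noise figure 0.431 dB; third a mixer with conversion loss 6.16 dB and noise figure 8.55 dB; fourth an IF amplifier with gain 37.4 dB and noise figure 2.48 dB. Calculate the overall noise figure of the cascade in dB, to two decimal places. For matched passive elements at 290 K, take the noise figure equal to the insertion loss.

Convert to linear (a loss of L dB is a gain of −L dB): F_i = 10^(NF_i/10), G_i = 10^(G_i,dB/10)
  Stage 1: F_1 = 10^(3.08/10) = 2.032, G_1 = 10^(−3.08/10) = 0.4920
  Stage 2: F_2 = 10^(0.431/10) = 1.104, G_2 = 10^(10.4/10) = 10.96
  Stage 3: F_3 = 10^(8.55/10) = 7.161, G_3 = 10^(−6.16/10) = 0.2421
  Stage 4: F_4 = 10^(2.48/10) = 1.770, G_4 = 10^(37.4/10) = 5495
Friis cascade:
  F = 2.032 + (1.104 − 1)/0.4920 + (7.161 − 1)/5.395 + (1.770 − 1)/1.306 = 3.976
NF = 10 log₁₀(3.976) = 5.99 dB

5.99 dB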